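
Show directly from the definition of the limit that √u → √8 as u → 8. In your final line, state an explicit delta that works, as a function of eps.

delta = min(8, √8·eps)

Let eps > 0 be given. We want delta > 0 such that 0 < |u − 8| < delta implies |√u − √8| < eps.
Multiplying by the conjugate, |√u − √8| = |u − 8|/(√u + √8).
Restrict delta ≤ 8 so that |u − 8| < 8 forces u > 0, and then √u + √8 > √8.
Hence |√u − √8| < |u − 8|/√8, which is < eps once |u − 8| < √8·eps.
Take delta = min(8, √8·eps). If 0 < |u − 8| < delta then u > 0 and |√u − √8| < |u − 8|/√8 < eps.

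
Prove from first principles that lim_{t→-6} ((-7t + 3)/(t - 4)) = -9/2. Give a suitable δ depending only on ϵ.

δ = min(5, 2ϵ)

Suppose ϵ > 0. We want δ > 0 with 0 < |t + 6| < δ ⇒ |(-7t + 3)/(t - 4) + 9/2| < ϵ.
Combining over a common denominator, (-7t + 3)/(t - 4) + 9/2 = [(-7t + 3)·(-10) − 45·(t - 4)] / [(-10)·(t - 4)] = 25(t + 6) / ((-10)(t - 4)).
So |(-7t + 3)/(t - 4) + 9/2| = 25|t + 6| / (10·|t − 4|).
Restrict δ ≤ 5. Then |t + 6| < 5 gives |t − 4| = |(t + 6) + (-10)| ≥ 10 − 5 = 5.
Hence |(-7t + 3)/(t - 4) + 9/2| < 25|t + 6|/(10·5) = (1/2)|t + 6|, which is < ϵ once |t + 6| < 2ϵ.
Take δ = min(5, 2ϵ). Then 0 < |t + 6| < δ forces both bounds, so |(-7t + 3)/(t - 4) + 9/2| < ϵ.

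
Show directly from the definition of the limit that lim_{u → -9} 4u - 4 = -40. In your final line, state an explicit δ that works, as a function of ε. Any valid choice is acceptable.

δ = ε/4

Fix ε > 0. We need δ > 0 so that 0 < |u + 9| < δ implies |(4u - 4) + 40| < ε.
Since (4u - 4) + 40 = 4(u + 9), we have |(4u - 4) + 40| = 4|u + 9|.
Thus it suffices that |u + 9| < ε/4.
Take δ = ε/4. If 0 < |u + 9| < δ then |(4u - 4) + 40| = 4|u + 9| < 4·(ε/4) = ε.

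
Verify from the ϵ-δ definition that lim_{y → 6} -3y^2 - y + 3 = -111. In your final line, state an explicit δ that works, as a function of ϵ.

Fix ϵ > 0. We want δ > 0 such that 0 < |y − 6| < δ implies |(-3y^2 - y + 3) + 111| < ϵ.
(-3y^2 - y + 3) + 111 = -3y^2 - y + 114 = (y − 6)(-3y - 19).
So |(-3y^2 - y + 3) + 111| = |y − 6|·|-3y - 19|.
Require δ ≤ 2. Then |y − 6| < 2 gives |y| < 8, and by the triangle inequality |-3y - 19| ≤ 3·8 + 19 = 43.
Hence |(-3y^2 - y + 3) + 111| ≤ 43|y − 6| < ϵ provided |y − 6| < ϵ/43.
Take δ = min(2, ϵ/43). Then 0 < |y − 6| < δ gives both |y − 6| < 2 and |y − 6| < ϵ/43, so |(-3y^2 - y + 3) + 111| < ϵ.

δ = min(2, ϵ/43)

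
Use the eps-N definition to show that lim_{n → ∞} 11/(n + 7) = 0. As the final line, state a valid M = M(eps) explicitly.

M = 11/eps

Suppose eps > 0. For n ≥ 1, |11/(n + 7) − 0| = 11/(n + 7) ≤ 11/n.
We need 11/n < eps, i.e. n > 11/eps.
Take M = 11/eps. If n > M then |11/(n + 7)| ≤ 11/n < eps.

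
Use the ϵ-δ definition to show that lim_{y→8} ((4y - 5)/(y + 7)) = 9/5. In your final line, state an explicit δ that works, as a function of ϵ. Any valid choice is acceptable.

Let ϵ > 0. We want δ > 0 with 0 < |y − 8| < δ ⇒ |(4y - 5)/(y + 7) − (9/5)| < ϵ.
Combining over a common denominator, (4y - 5)/(y + 7) − (9/5) = [(4y - 5)·15 − 27·(y + 7)] / [15·(y + 7)] = 33(y − 8) / (15(y + 7)).
So |(4y - 5)/(y + 7) − (9/5)| = 33|y − 8| / (15·|y + 7|).
Restrict δ ≤ 15/2. Then |y − 8| < 15/2 gives |y + 7| = |(y − 8) + 15| ≥ 15 − 15/2 = 15/2.
Hence |(4y - 5)/(y + 7) − (9/5)| < 33|y − 8|/(15·(15/2)) = (22/75)|y − 8|, which is < ϵ once |y − 8| < (75/22)ϵ.
Take δ = min(15/2, (75/22)ϵ). Then 0 < |y − 8| < δ forces both bounds, so |(4y - 5)/(y + 7) − (9/5)| < ϵ.

δ = min(15/2, (75/22)ϵ)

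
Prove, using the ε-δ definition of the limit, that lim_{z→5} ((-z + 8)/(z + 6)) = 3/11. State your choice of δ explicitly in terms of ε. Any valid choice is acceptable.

δ = min(11/2, (121/28)ε)

Let ε > 0 be given. We want δ > 0 with 0 < |z − 5| < δ ⇒ |(-z + 8)/(z + 6) − (3/11)| < ε.
Combining over a common denominator, (-z + 8)/(z + 6) − (3/11) = [(-z + 8)·11 − 3·(z + 6)] / [11·(z + 6)] = -14(z − 5) / (11(z + 6)).
So |(-z + 8)/(z + 6) − (3/11)| = 14|z − 5| / (11·|z + 6|).
Restrict δ ≤ 11/2. Then |z − 5| < 11/2 gives |z + 6| = |(z − 5) + 11| ≥ 11 − 11/2 = 11/2.
Hence |(-z + 8)/(z + 6) − (3/11)| < 14|z − 5|/(11·(11/2)) = (28/121)|z − 5|, which is < ε once |z − 5| < (121/28)ε.
Take δ = min(11/2, (121/28)ε). Then 0 < |z − 5| < δ forces both bounds, so |(-z + 8)/(z + 6) − (3/11)| < ε.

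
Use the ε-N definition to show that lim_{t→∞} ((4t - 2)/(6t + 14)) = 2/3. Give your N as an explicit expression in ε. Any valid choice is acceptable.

N = (17/9)/ε

Let ε > 0. We seek N > 0 such that t > N implies |(4t - 2)/(6t + 14) − (2/3)| < ε.
(4t - 2)/(6t + 14) − (2/3) = (6(4t - 2) − 4(6t + 14)) / (6(6t + 14)) = -68/(6(6t + 14)).
For t > 0 we have 6t + 14 > 6t, so |(4t - 2)/(6t + 14) − (2/3)| = 68/(6(6t + 14)) < 68/(6·6t) = (17/9)/t.
Thus |(4t - 2)/(6t + 14) − (2/3)| < ε whenever t > (17/9)/ε.
Take N = (17/9)/ε. If t > N then |(4t - 2)/(6t + 14) − (2/3)| < (17/9)/t < ε.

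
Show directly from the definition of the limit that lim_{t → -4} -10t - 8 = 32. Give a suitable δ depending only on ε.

δ = ε/10

Fix ε > 0. We need δ > 0 so that 0 < |t + 4| < δ implies |(-10t - 8) − 32| < ε.
|(-10t - 8) − 32| = |-10t - 40| = 10|t + 4|.
So 10|t + 4| < ε exactly when |t + 4| < ε/10.
Take δ = ε/10. If 0 < |t + 4| < δ then |(-10t - 8) − 32| = 10|t + 4| < 10·(ε/10) = ε.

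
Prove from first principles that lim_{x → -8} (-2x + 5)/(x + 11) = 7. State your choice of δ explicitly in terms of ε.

Suppose ε > 0. We want δ > 0 with 0 < |x + 8| < δ ⇒ |(-2x + 5)/(x + 11) − 7| < ε.
Combining over a common denominator, (-2x + 5)/(x + 11) − 7 = [(-2x + 5)·3 − 21·(x + 11)] / [3·(x + 11)] = -27(x + 8) / (3(x + 11)).
So |(-2x + 5)/(x + 11) − 7| = 27|x + 8| / (3·|x + 11|).
Restrict δ ≤ 3/2. Then |x + 8| < 3/2 gives |x + 11| = |(x + 8) + 3| ≥ 3 − 3/2 = 3/2.
Hence |(-2x + 5)/(x + 11) − 7| < 27|x + 8|/(3·(3/2)) = 6|x + 8|, which is < ε once |x + 8| < (1/6)ε.
Take δ = min(3/2, (1/6)ε). Then 0 < |x + 8| < δ forces both bounds, so |(-2x + 5)/(x + 11) − 7| < ε.

δ = min(3/2, (1/6)ε)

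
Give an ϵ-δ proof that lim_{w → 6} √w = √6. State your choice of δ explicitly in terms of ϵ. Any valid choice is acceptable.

δ = min(6, √6·ϵ)

Fix ϵ > 0. We want δ > 0 such that 0 < |w − 6| < δ implies |√w − √6| < ϵ.
Rationalise: √w − √6 = (w − 6)/(√w + √6), so |√w − √6| = |w − 6|/(√w + √6).
Restrict δ ≤ 6 so that |w − 6| < 6 forces w > 0, and then √w + √6 > √6.
Hence |√w − √6| < |w − 6|/√6, which is < ϵ once |w − 6| < √6·ϵ.
Take δ = min(6, √6·ϵ). If 0 < |w − 6| < δ then w > 0 and |√w − √6| < |w − 6|/√6 < ϵ.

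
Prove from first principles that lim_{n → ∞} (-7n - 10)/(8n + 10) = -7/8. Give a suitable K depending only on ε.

Suppose ε > 0. For n ≥ 1, |(-7n - 10)/(8n + 10) + 7/8| = |-10|/(8(8n + 10)) = 10/(8(8n + 10)).
Since 8n + 10 ≥ 8n for n ≥ 1, this is ≤ 10/(8·8n) = (5/32)/n.
So |(-7n - 10)/(8n + 10) + 7/8| < ε whenever n > (5/32)/ε.
Take K = (5/32)/ε. If n > K then |(-7n - 10)/(8n + 10) + 7/8| ≤ (5/32)/n < ε.

K = (5/32)/ε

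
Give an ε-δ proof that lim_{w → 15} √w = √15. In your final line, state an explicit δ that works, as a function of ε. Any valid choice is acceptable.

Fix ε > 0. We want δ > 0 such that 0 < |w − 15| < δ implies |√w − √15| < ε.
Multiplying by the conjugate, |√w − √15| = |w − 15|/(√w + √15).
Restrict δ ≤ 15 so that |w − 15| < 15 forces w > 0, and then √w + √15 > √15.
Hence |√w − √15| < |w − 15|/√15, which is < ε once |w − 15| < √15·ε.
Take δ = min(15, √15·ε). If 0 < |w − 15| < δ then w > 0 and |√w − √15| < |w − 15|/√15 < ε.

δ = min(15, √15·ε)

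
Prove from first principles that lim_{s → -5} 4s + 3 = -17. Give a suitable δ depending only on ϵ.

Let ϵ > 0 be given. We need δ > 0 so that 0 < |s + 5| < δ implies |(4s + 3) + 17| < ϵ.
|(4s + 3) + 17| = |4s + 20| = 4|s + 5|.
So 4|s + 5| < ϵ exactly when |s + 5| < ϵ/4.
Take δ = ϵ/4. If 0 < |s + 5| < δ then |(4s + 3) + 17| = 4|s + 5| < 4·(ϵ/4) = ϵ.

δ = ϵ/4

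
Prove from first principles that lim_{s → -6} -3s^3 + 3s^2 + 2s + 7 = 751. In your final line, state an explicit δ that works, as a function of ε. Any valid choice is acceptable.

δ = min(1, ε/418)

Let ε > 0. We want δ > 0 such that 0 < |s + 6| < δ implies |(-3s^3 + 3s^2 + 2s + 7) − 751| < ε.
(-3s^3 + 3s^2 + 2s + 7) − 751 = -3s^3 + 3s^2 + 2s - 744 = (s + 6)(-3s^2 + 21s - 124).
So |(-3s^3 + 3s^2 + 2s + 7) − 751| = |s + 6|·|-3s^2 + 21s - 124|.
Assume first that |s + 6| < 1, so |s| < 7. Then |-3s^2 + 21s - 124| ≤ 3·7^2 + 21·7 + 124 = 418.
Hence |(-3s^3 + 3s^2 + 2s + 7) − 751| ≤ 418|s + 6| < ε provided |s + 6| < ε/418.
Choosing δ = min(1, ε/418) ensures both conditions, hence |(-3s^3 + 3s^2 + 2s + 7) − 751| < ε.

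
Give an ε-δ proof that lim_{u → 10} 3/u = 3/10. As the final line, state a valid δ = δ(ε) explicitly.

Suppose ε > 0. We seek δ > 0 such that 0 < |u − 10| < δ implies |3/u − (3/10)| < ε.
|3/u − (3/10)| = 3·|10 − u|/(10·|u|) = 3|u − 10|/(10|u|).
Restrict δ ≤ 5. Then |u − 10| < 5 gives |u| > 5, so 10|u| > 50.
Then |3/u − (3/10)| < 3|u − 10|/50, which is < ε when |u − 10| < (50/3)ε.
Take δ = min(5, (50/3)ε). Then 0 < |u − 10| < δ gives both |u − 10| < 5 and |u − 10| < (50/3)ε, so |3/u − (3/10)| < ε.

δ = min(5, (50/3)ε)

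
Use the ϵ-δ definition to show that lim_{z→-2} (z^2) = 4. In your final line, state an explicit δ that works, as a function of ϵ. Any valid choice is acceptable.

Let ϵ > 0 be given. We seek δ > 0 with 0 < |z + 2| < δ ⇒ |z^2 − 4| < ϵ.
Factor: z^2 − 4 = (z + 2)(z - 2), so |z^2 − 4| = |z + 2|·|z - 2|.
Restrict δ ≤ 1. Then |z + 2| < 1 gives |z| < 3, so by the triangle inequality |z - 2| ≤ 3 + 2 = 5.
Hence |z^2 − 4| ≤ 5|z + 2|, which is < ϵ once |z + 2| < ϵ/5.
Take δ = min(1, ϵ/5). If 0 < |z + 2| < δ then both bounds hold and |z^2 − 4| ≤ 5|z + 2| < 5·(ϵ/5) = ϵ.

δ = min(1, ϵ/5)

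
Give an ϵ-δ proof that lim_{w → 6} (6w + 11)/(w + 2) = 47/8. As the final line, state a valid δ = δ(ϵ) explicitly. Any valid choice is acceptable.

Suppose ϵ > 0. We want δ > 0 with 0 < |w − 6| < δ ⇒ |(6w + 11)/(w + 2) − (47/8)| < ϵ.
Combining over a common denominator, (6w + 11)/(w + 2) − (47/8) = [(6w + 11)·8 − 47·(w + 2)] / [8·(w + 2)] = 1(w − 6) / (8(w + 2)).
So |(6w + 11)/(w + 2) − (47/8)| = |w − 6| / (8·|w + 2|).
Restrict δ ≤ 4. Then |w − 6| < 4 gives |w + 2| = |(w − 6) + 8| ≥ 8 − 4 = 4.
Hence |(6w + 11)/(w + 2) − (47/8)| < |w − 6|/(8·4) = (1/32)|w − 6|, which is < ϵ once |w − 6| < 32ϵ.
Take δ = min(4, 32ϵ). Then 0 < |w − 6| < δ forces both bounds, so |(6w + 11)/(w + 2) − (47/8)| < ϵ.

δ = min(4, 32ϵ)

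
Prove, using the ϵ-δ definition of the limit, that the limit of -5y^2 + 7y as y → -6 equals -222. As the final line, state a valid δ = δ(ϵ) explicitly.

Suppose ϵ > 0. We want δ > 0 such that 0 < |y + 6| < δ implies |(-5y^2 + 7y) + 222| < ϵ.
(-5y^2 + 7y) + 222 = -5y^2 + 7y + 222 = (y + 6)(-5y + 37).
So |(-5y^2 + 7y) + 222| = |y + 6|·|-5y + 37|.
Assume first that |y + 6| < 1, so |y| < 7. Then |-5y + 37| ≤ 5·7 + 37 = 72.
Hence |(-5y^2 + 7y) + 222| ≤ 72|y + 6| < ϵ provided |y + 6| < ϵ/72.
Choosing δ = min(1, ϵ/72) ensures both conditions, hence |(-5y^2 + 7y) + 222| < ϵ.

δ = min(1, ϵ/72)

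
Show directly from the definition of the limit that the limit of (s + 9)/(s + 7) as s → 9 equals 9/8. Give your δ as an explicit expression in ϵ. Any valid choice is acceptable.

δ = min(8, 64ϵ)

Fix ϵ > 0. We want δ > 0 with 0 < |s − 9| < δ ⇒ |(s + 9)/(s + 7) − (9/8)| < ϵ.
Combining over a common denominator, (s + 9)/(s + 7) − (9/8) = [(s + 9)·16 − 18·(s + 7)] / [16·(s + 7)] = -2(s − 9) / (16(s + 7)).
So |(s + 9)/(s + 7) − (9/8)| = 2|s − 9| / (16·|s + 7|).
Restrict δ ≤ 8. Then |s − 9| < 8 gives |s + 7| = |(s − 9) + 16| ≥ 16 − 8 = 8.
Hence |(s + 9)/(s + 7) − (9/8)| < 2|s − 9|/(16·8) = (1/64)|s − 9|, which is < ϵ once |s − 9| < 64ϵ.
Take δ = min(8, 64ϵ). Then 0 < |s − 9| < δ forces both bounds, so |(s + 9)/(s + 7) − (9/8)| < ϵ.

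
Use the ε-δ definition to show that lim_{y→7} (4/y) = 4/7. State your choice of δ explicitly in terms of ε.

Let ε > 0 be given. We seek δ > 0 such that 0 < |y − 7| < δ implies |4/y − (4/7)| < ε.
|4/y − (4/7)| = 4·|7 − y|/(7·|y|) = 4|y − 7|/(7|y|).
Require δ ≤ 7/2 so that |y| > 7 − 7/2 = 7/2, hence 7|y| > 49/2.
Then |4/y − (4/7)| < 4|y − 7|/(49/2), which is < ε when |y − 7| < (49/8)ε.
Take δ = min(7/2, (49/8)ε). Then 0 < |y − 7| < δ gives both |y − 7| < 7/2 and |y − 7| < (49/8)ε, so |4/y − (4/7)| < ε.

δ = min(7/2, (49/8)ε)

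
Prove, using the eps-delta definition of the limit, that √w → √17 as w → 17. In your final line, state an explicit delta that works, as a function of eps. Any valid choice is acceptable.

Suppose eps > 0. We want delta > 0 such that 0 < |w − 17| < delta implies |√w − √17| < eps.
Multiplying by the conjugate, |√w − √17| = |w − 17|/(√w + √17).
Restrict delta ≤ 17 so that |w − 17| < 17 forces w > 0, and then √w + √17 > √17.
Hence |√w − √17| < |w − 17|/√17, which is < eps once |w − 17| < √17·eps.
Take delta = min(17, √17·eps). If 0 < |w − 17| < delta then w > 0 and |√w − √17| < |w − 17|/√17 < eps.

delta = min(17, √17·eps)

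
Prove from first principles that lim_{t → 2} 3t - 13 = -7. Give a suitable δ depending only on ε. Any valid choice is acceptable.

Let ε > 0 be given. We need δ > 0 so that 0 < |t − 2| < δ implies |(3t - 13) + 7| < ε.
|(3t - 13) + 7| = |3t - 6| = 3|t − 2|.
Thus it suffices that |t − 2| < ε/3.
Take δ = ε/3. If 0 < |t − 2| < δ then |(3t - 13) + 7| = 3|t − 2| < 3·(ε/3) = ε.

δ = ε/3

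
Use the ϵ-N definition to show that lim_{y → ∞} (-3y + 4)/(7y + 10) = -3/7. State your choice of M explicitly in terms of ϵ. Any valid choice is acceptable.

Fix ϵ > 0. We seek M > 0 such that y > M implies |(-3y + 4)/(7y + 10) + 3/7| < ϵ.
(-3y + 4)/(7y + 10) + 3/7 = (7(-3y + 4) − (-3)(7y + 10)) / (7(7y + 10)) = 58/(7(7y + 10)).
For y > 0 we have 7y + 10 > 7y, so |(-3y + 4)/(7y + 10) + 3/7| = 58/(7(7y + 10)) < 58/(7·7y) = (58/49)/y.
Thus |(-3y + 4)/(7y + 10) + 3/7| < ϵ whenever y > (58/49)/ϵ.
Take M = (58/49)/ϵ. If y > M then |(-3y + 4)/(7y + 10) + 3/7| < (58/49)/y < ϵ.

M = (58/49)/ϵ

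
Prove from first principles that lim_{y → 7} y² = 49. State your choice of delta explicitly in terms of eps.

delta = min(1, eps/15)

Let eps > 0 be given. We seek delta > 0 with 0 < |y − 7| < delta ⇒ |y² − 49| < eps.
Factor: y² − 49 = (y − 7)(y + 7), so |y² − 49| = |y − 7|·|y + 7|.
Restrict delta ≤ 1. Then |y − 7| < 1 gives |y| < 8, so by the triangle inequality |y + 7| ≤ 8 + 7 = 15.
Hence |y² − 49| ≤ 15|y − 7|, which is < eps once |y − 7| < eps/15.
Take delta = min(1, eps/15). If 0 < |y − 7| < delta then both bounds hold and |y² − 49| ≤ 15|y − 7| < 15·(eps/15) = eps.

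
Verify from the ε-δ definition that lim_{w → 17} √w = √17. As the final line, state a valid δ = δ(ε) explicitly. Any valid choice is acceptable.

δ = min(17, √17·ε)

Let ε > 0 be given. We want δ > 0 such that 0 < |w − 17| < δ implies |√w − √17| < ε.
Rationalise: √w − √17 = (w − 17)/(√w + √17), so |√w − √17| = |w − 17|/(√w + √17).
Restrict δ ≤ 17 so that |w − 17| < 17 forces w > 0, and then √w + √17 > √17.
Hence |√w − √17| < |w − 17|/√17, which is < ε once |w − 17| < √17·ε.
Take δ = min(17, √17·ε). If 0 < |w − 17| < δ then w > 0 and |√w − √17| < |w − 17|/√17 < ε.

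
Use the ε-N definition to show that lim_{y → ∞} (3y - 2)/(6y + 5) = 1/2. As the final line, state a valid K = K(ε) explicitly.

Fix ε > 0. We seek K > 0 such that y > K implies |(3y - 2)/(6y + 5) − (1/2)| < ε.
(3y - 2)/(6y + 5) − (1/2) = (6(3y - 2) − 3(6y + 5)) / (6(6y + 5)) = -27/(6(6y + 5)).
For y > 0 we have 6y + 5 > 6y, so |(3y - 2)/(6y + 5) − (1/2)| = 27/(6(6y + 5)) < 27/(6·6y) = (3/4)/y.
Thus |(3y - 2)/(6y + 5) − (1/2)| < ε whenever y > (3/4)/ε.
Take K = (3/4)/ε. If y > K then |(3y - 2)/(6y + 5) − (1/2)| < (3/4)/y < ε.

K = (3/4)/ε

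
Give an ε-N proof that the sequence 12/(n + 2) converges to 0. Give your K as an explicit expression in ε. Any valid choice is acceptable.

K = 12/ε

Let ε > 0. For n ≥ 1, |12/(n + 2) − 0| = 12/(n + 2) ≤ 12/n.
We need 12/n < ε, i.e. n > 12/ε.
Take K = 12/ε. If n > K then |12/(n + 2)| ≤ 12/n < ε.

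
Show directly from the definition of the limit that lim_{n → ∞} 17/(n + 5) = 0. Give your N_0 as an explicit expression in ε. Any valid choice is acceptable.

Let ε > 0 be given. For n ≥ 1, |17/(n + 5) − 0| = 17/(n + 5) ≤ 17/n.
We need 17/n < ε, i.e. n > 17/ε.
Take N_0 = 17/ε. If n > N_0 then |17/(n + 5)| ≤ 17/n < ε.

N_0 = 17/ε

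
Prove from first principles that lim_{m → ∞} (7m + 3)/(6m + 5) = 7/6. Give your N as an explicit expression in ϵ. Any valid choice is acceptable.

Suppose ϵ > 0. For m ≥ 1, |(7m + 3)/(6m + 5) − (7/6)| = |-17|/(6(6m + 5)) = 17/(6(6m + 5)).
Since 6m + 5 ≥ 6m for m ≥ 1, this is ≤ 17/(6·6m) = (17/36)/m.
So |(7m + 3)/(6m + 5) − (7/6)| < ϵ whenever m > (17/36)/ϵ.
Take N = (17/36)/ϵ. If m > N then |(7m + 3)/(6m + 5) − (7/6)| ≤ (17/36)/m < ϵ.

N = (17/36)/ϵ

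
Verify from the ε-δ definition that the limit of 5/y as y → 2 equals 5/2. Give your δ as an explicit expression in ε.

Let ε > 0. We seek δ > 0 such that 0 < |y − 2| < δ implies |5/y − (5/2)| < ε.
|5/y − (5/2)| = 5·|2 − y|/(2·|y|) = 5|y − 2|/(2|y|).
Restrict δ ≤ 1. Then |y − 2| < 1 gives |y| > 1, so 2|y| > 2.
Then |5/y − (5/2)| < 5|y − 2|/2, which is < ε when |y − 2| < (2/5)ε.
Take δ = min(1, (2/5)ε). Then 0 < |y − 2| < δ gives both |y − 2| < 1 and |y − 2| < (2/5)ε, so |5/y − (5/2)| < ε.

δ = min(1, (2/5)ε)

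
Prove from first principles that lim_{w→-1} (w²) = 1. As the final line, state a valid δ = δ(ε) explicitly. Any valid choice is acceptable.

Let ε > 0. We seek δ > 0 with 0 < |w + 1| < δ ⇒ |w² − 1| < ε.
Factor: w² − 1 = (w + 1)(w - 1), so |w² − 1| = |w + 1|·|w - 1|.
Impose δ ≤ 2 so that |w| < 3; then |w - 1| ≤ 4.
Hence |w² − 1| ≤ 4|w + 1|, which is < ε once |w + 1| < ε/4.
Take δ = min(2, ε/4). If 0 < |w + 1| < δ then both bounds hold and |w² − 1| ≤ 4|w + 1| < 4·(ε/4) = ε.

δ = min(2, ε/4)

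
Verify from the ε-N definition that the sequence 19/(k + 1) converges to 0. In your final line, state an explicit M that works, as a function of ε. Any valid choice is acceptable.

Suppose ε > 0. For k ≥ 1, |19/(k + 1) − 0| = 19/(k + 1) ≤ 19/k.
We need 19/k < ε, i.e. k > 19/ε.
Take M = 19/ε. If k > M then |19/(k + 1)| ≤ 19/k < ε.

M = 19/ε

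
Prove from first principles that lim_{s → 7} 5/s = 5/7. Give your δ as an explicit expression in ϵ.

Suppose ϵ > 0. We seek δ > 0 such that 0 < |s − 7| < δ implies |5/s − (5/7)| < ϵ.
|5/s − (5/7)| = 5·|7 − s|/(7·|s|) = 5|s − 7|/(7|s|).
Require δ ≤ 7/2 so that |s| > 7 − 7/2 = 7/2, hence 7|s| > 49/2.
Then |5/s − (5/7)| < 5|s − 7|/(49/2), which is < ϵ when |s − 7| < (49/10)ϵ.
Take δ = min(7/2, (49/10)ϵ). Then 0 < |s − 7| < δ gives both |s − 7| < 7/2 and |s − 7| < (49/10)ϵ, so |5/s − (5/7)| < ϵ.

δ = min(7/2, (49/10)ϵ)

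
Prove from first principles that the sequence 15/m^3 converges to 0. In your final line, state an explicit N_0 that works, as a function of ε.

Let ε > 0. For m ≥ 1, |15/m^3 − 0| = 15/m^3.
15/m^3 < ε ⇔ m^3 > 15/ε ⇔ m > (15/ε)^{1/3}.
Take N_0 = (15/ε)^{1/3}. Then m > N_0 implies 15/m^3 < ε.

N_0 = (15/ε)^{1/3}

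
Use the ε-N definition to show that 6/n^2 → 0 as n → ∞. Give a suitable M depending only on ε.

M = (6/ε)^{1/2}

Suppose ε > 0. For n ≥ 1, |6/n^2 − 0| = 6/n^2.
6/n^2 < ε ⇔ n^2 > 6/ε ⇔ n > (6/ε)^{1/2}.
Take M = (6/ε)^{1/2}. Then n > M implies 6/n^2 < ε.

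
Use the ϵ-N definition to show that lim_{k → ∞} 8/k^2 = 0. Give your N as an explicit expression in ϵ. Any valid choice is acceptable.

N = (8/ϵ)^{1/2}

Let ϵ > 0. For k ≥ 1, |8/k^2 − 0| = 8/k^2.
8/k^2 < ϵ ⇔ k^2 > 8/ϵ ⇔ k > (8/ϵ)^{1/2}.
Take N = (8/ϵ)^{1/2}. Then k > N implies 8/k^2 < ϵ.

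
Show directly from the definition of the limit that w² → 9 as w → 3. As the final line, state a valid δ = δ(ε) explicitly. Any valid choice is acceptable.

Fix ε > 0. We seek δ > 0 with 0 < |w − 3| < δ ⇒ |w² − 9| < ε.
Factor: w² − 9 = (w − 3)(w + 3), so |w² − 9| = |w − 3|·|w + 3|.
Impose δ ≤ 1 so that |w| < 4; then |w + 3| ≤ 7.
Hence |w² − 9| ≤ 7|w − 3|, which is < ε once |w − 3| < ε/7.
Take δ = min(1, ε/7). If 0 < |w − 3| < δ then both bounds hold and |w² − 9| ≤ 7|w − 3| < 7·(ε/7) = ε.

δ = min(1, ε/7)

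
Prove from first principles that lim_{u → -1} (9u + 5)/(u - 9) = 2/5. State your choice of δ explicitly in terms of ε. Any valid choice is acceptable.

δ = min(5, (25/43)ε)

Suppose ε > 0. We want δ > 0 with 0 < |u + 1| < δ ⇒ |(9u + 5)/(u - 9) − (2/5)| < ε.
Combining over a common denominator, (9u + 5)/(u - 9) − (2/5) = [(9u + 5)·(-10) − (-4)·(u - 9)] / [(-10)·(u - 9)] = -86(u + 1) / ((-10)(u - 9)).
So |(9u + 5)/(u - 9) − (2/5)| = 86|u + 1| / (10·|u − 9|).
Require δ ≤ 5, so |u − 9| ≥ |-10| − |u + 1| > 10 − 5 = 5.
Hence |(9u + 5)/(u - 9) − (2/5)| < 86|u + 1|/(10·5) = (43/25)|u + 1|, which is < ε once |u + 1| < (25/43)ε.
Take δ = min(5, (25/43)ε). Then 0 < |u + 1| < δ forces both bounds, so |(9u + 5)/(u - 9) − (2/5)| < ε.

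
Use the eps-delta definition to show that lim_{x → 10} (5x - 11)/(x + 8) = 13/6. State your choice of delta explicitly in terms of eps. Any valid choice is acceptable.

delta = min(9, (54/17)eps)

Let eps > 0 be given. We want delta > 0 with 0 < |x − 10| < delta ⇒ |(5x - 11)/(x + 8) − (13/6)| < eps.
Combining over a common denominator, (5x - 11)/(x + 8) − (13/6) = [(5x - 11)·18 − 39·(x + 8)] / [18·(x + 8)] = 51(x − 10) / (18(x + 8)).
So |(5x - 11)/(x + 8) − (13/6)| = 51|x − 10| / (18·|x + 8|).
Require delta ≤ 9, so |x + 8| ≥ |18| − |x − 10| > 18 − 9 = 9.
Hence |(5x - 11)/(x + 8) − (13/6)| < 51|x − 10|/(18·9) = (17/54)|x − 10|, which is < eps once |x − 10| < (54/17)eps.
Take delta = min(9, (54/17)eps). Then 0 < |x − 10| < delta forces both bounds, so |(5x - 11)/(x + 8) − (13/6)| < eps.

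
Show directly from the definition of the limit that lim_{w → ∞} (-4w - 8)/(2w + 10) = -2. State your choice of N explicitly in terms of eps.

Suppose eps > 0. We seek N > 0 such that w > N implies |(-4w - 8)/(2w + 10) + 2| < eps.
(-4w - 8)/(2w + 10) + 2 = (2(-4w - 8) − (-4)(2w + 10)) / (2(2w + 10)) = 24/(2(2w + 10)).
For w > 0 we have 2w + 10 > 2w, so |(-4w - 8)/(2w + 10) + 2| = 24/(2(2w + 10)) < 24/(2·2w) = 6/w.
Thus |(-4w - 8)/(2w + 10) + 2| < eps whenever w > 6/eps.
Take N = 6/eps. If w > N then |(-4w - 8)/(2w + 10) + 2| < 6/w < eps.

N = 6/eps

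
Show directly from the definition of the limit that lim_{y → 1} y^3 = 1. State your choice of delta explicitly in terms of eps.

delta = min(1, eps/7)

Fix eps > 0. We seek delta > 0 with 0 < |y − 1| < delta ⇒ |y^3 − 1| < eps.
Factor: y^3 − 1 = (y − 1)(y^2 + y + 1), so |y^3 − 1| = |y − 1|·|y^2 + y + 1|.
Impose delta ≤ 1 so that |y| < 2; then |y^2 + y + 1| ≤ 7.
Hence |y^3 − 1| ≤ 7|y − 1|, which is < eps once |y − 1| < eps/7.
Take delta = min(1, eps/7). If 0 < |y − 1| < delta then both bounds hold and |y^3 − 1| ≤ 7|y − 1| < 7·(eps/7) = eps.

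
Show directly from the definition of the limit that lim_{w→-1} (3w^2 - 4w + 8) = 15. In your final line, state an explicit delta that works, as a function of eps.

delta = min(2, eps/16)

Let eps > 0 be given. We want delta > 0 such that 0 < |w + 1| < delta implies |(3w^2 - 4w + 8) − 15| < eps.
(3w^2 - 4w + 8) − 15 = 3w^2 - 4w - 7 = (w + 1)(3w - 7).
So |(3w^2 - 4w + 8) − 15| = |w + 1|·|3w - 7|.
Require delta ≤ 2. Then |w + 1| < 2 gives |w| < 3, and by the triangle inequality |3w - 7| ≤ 3·3 + 7 = 16.
Hence |(3w^2 - 4w + 8) − 15| ≤ 16|w + 1| < eps provided |w + 1| < eps/16.
Choosing delta = min(2, eps/16) ensures both conditions, hence |(3w^2 - 4w + 8) − 15| < eps.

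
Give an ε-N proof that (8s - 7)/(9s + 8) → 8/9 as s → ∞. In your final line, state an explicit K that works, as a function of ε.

K = (127/81)/ε

Fix ε > 0. We seek K > 0 such that s > K implies |(8s - 7)/(9s + 8) − (8/9)| < ε.
(8s - 7)/(9s + 8) − (8/9) = (9(8s - 7) − 8(9s + 8)) / (9(9s + 8)) = -127/(9(9s + 8)).
For s > 0 we have 9s + 8 > 9s, so |(8s - 7)/(9s + 8) − (8/9)| = 127/(9(9s + 8)) < 127/(9·9s) = (127/81)/s.
Thus |(8s - 7)/(9s + 8) − (8/9)| < ε whenever s > (127/81)/ε.
Take K = (127/81)/ε. If s > K then |(8s - 7)/(9s + 8) − (8/9)| < (127/81)/s < ε.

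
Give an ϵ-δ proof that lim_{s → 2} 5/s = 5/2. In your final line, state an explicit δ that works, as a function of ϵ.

δ = min(1, (2/5)ϵ)

Fix ϵ > 0. We seek δ > 0 such that 0 < |s − 2| < δ implies |5/s − (5/2)| < ϵ.
|5/s − (5/2)| = 5·|2 − s|/(2·|s|) = 5|s − 2|/(2|s|).
Restrict δ ≤ 1. Then |s − 2| < 1 gives |s| > 1, so 2|s| > 2.
Then |5/s − (5/2)| < 5|s − 2|/2, which is < ϵ when |s − 2| < (2/5)ϵ.
Take δ = min(1, (2/5)ϵ). Then 0 < |s − 2| < δ gives both |s − 2| < 1 and |s − 2| < (2/5)ϵ, so |5/s − (5/2)| < ϵ.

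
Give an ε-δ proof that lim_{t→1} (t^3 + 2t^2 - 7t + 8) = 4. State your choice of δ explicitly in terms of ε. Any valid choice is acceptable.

δ = min(2, ε/22)

Suppose ε > 0. We want δ > 0 such that 0 < |t − 1| < δ implies |(t^3 + 2t^2 - 7t + 8) − 4| < ε.
(t^3 + 2t^2 - 7t + 8) − 4 = t^3 + 2t^2 - 7t + 4 = (t − 1)(t^2 + 3t - 4).
So |(t^3 + 2t^2 - 7t + 8) − 4| = |t − 1|·|t^2 + 3t - 4|.
Assume first that |t − 1| < 2, so |t| < 3. Then |t^2 + 3t - 4| ≤ 3^2 + 3·3 + 4 = 22.
Hence |(t^3 + 2t^2 - 7t + 8) − 4| ≤ 22|t − 1| < ε provided |t − 1| < ε/22.
Take δ = min(2, ε/22). Then 0 < |t − 1| < δ gives both |t − 1| < 2 and |t − 1| < ε/22, so |(t^3 + 2t^2 - 7t + 8) − 4| < ε.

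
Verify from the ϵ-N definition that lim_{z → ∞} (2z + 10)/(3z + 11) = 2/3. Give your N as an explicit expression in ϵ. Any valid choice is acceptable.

N = (8/9)/ϵ

Suppose ϵ > 0. We seek N > 0 such that z > N implies |(2z + 10)/(3z + 11) − (2/3)| < ϵ.
(2z + 10)/(3z + 11) − (2/3) = (3(2z + 10) − 2(3z + 11)) / (3(3z + 11)) = 8/(3(3z + 11)).
For z > 0 we have 3z + 11 > 3z, so |(2z + 10)/(3z + 11) − (2/3)| = 8/(3(3z + 11)) < 8/(3·3z) = (8/9)/z.
Thus |(2z + 10)/(3z + 11) − (2/3)| < ϵ whenever z > (8/9)/ϵ.
Take N = (8/9)/ϵ. If z > N then |(2z + 10)/(3z + 11) − (2/3)| < (8/9)/z < ϵ.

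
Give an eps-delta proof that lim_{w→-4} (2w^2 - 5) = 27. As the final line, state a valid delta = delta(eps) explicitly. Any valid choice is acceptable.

delta = min(2, eps/20)

Let eps > 0. We want delta > 0 such that 0 < |w + 4| < delta implies |(2w^2 - 5) − 27| < eps.
(2w^2 - 5) − 27 = 2w^2 - 32 = (w + 4)(2w - 8).
So |(2w^2 - 5) − 27| = |w + 4|·|2w - 8|.
Require delta ≤ 2. Then |w + 4| < 2 gives |w| < 6, and by the triangle inequality |2w - 8| ≤ 2·6 + 8 = 20.
Hence |(2w^2 - 5) − 27| ≤ 20|w + 4| < eps provided |w + 4| < eps/20.
Choosing delta = min(2, eps/20) ensures both conditions, hence |(2w^2 - 5) − 27| < eps.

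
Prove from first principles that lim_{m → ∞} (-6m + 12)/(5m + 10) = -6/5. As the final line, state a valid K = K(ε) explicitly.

Fix ε > 0. For m ≥ 1, |(-6m + 12)/(5m + 10) + 6/5| = |120|/(5(5m + 10)) = 120/(5(5m + 10)).
Since 5m + 10 ≥ 5m for m ≥ 1, this is ≤ 120/(5·5m) = (24/5)/m.
So |(-6m + 12)/(5m + 10) + 6/5| < ε whenever m > (24/5)/ε.
Take K = (24/5)/ε. If m > K then |(-6m + 12)/(5m + 10) + 6/5| ≤ (24/5)/m < ε.

K = (24/5)/ε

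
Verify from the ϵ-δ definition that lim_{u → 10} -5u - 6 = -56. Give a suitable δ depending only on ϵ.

Suppose ϵ > 0. We need δ > 0 so that 0 < |u − 10| < δ implies |(-5u - 6) + 56| < ϵ.
Since (-5u - 6) + 56 = -5(u − 10), we have |(-5u - 6) + 56| = 5|u − 10|.
So 5|u − 10| < ϵ exactly when |u − 10| < ϵ/5.
Take δ = ϵ/5. If 0 < |u − 10| < δ then |(-5u - 6) + 56| = 5|u − 10| < 5·(ϵ/5) = ϵ.

δ = ϵ/5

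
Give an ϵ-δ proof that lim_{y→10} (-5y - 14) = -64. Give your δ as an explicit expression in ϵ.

δ = ϵ/5

Let ϵ > 0. We need δ > 0 so that 0 < |y − 10| < δ implies |(-5y - 14) + 64| < ϵ.
Since (-5y - 14) + 64 = -5(y − 10), we have |(-5y - 14) + 64| = 5|y − 10|.
Thus it suffices that |y − 10| < ϵ/5.
Take δ = ϵ/5. If 0 < |y − 10| < δ then |(-5y - 14) + 64| = 5|y − 10| < 5·(ϵ/5) = ϵ.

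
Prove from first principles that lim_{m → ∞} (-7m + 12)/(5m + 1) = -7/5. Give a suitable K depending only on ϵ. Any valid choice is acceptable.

Fix ϵ > 0. For m ≥ 1, |(-7m + 12)/(5m + 1) + 7/5| = |67|/(5(5m + 1)) = 67/(5(5m + 1)).
Since 5m + 1 ≥ 5m for m ≥ 1, this is ≤ 67/(5·5m) = (67/25)/m.
So |(-7m + 12)/(5m + 1) + 7/5| < ϵ whenever m > (67/25)/ϵ.
Take K = (67/25)/ϵ. If m > K then |(-7m + 12)/(5m + 1) + 7/5| ≤ (67/25)/m < ϵ.

K = (67/25)/ϵ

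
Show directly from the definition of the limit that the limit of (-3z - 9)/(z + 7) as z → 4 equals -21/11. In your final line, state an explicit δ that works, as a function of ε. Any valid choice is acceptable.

Let ε > 0. We want δ > 0 with 0 < |z − 4| < δ ⇒ |(-3z - 9)/(z + 7) + 21/11| < ε.
Combining over a common denominator, (-3z - 9)/(z + 7) + 21/11 = [(-3z - 9)·11 − (-21)·(z + 7)] / [11·(z + 7)] = -12(z − 4) / (11(z + 7)).
So |(-3z - 9)/(z + 7) + 21/11| = 12|z − 4| / (11·|z + 7|).
Require δ ≤ 11/2, so |z + 7| ≥ |11| − |z − 4| > 11 − 11/2 = 11/2.
Hence |(-3z - 9)/(z + 7) + 21/11| < 12|z − 4|/(11·(11/2)) = (24/121)|z − 4|, which is < ε once |z − 4| < (121/24)ε.
Take δ = min(11/2, (121/24)ε). Then 0 < |z − 4| < δ forces both bounds, so |(-3z - 9)/(z + 7) + 21/11| < ε.

δ = min(11/2, (121/24)ε)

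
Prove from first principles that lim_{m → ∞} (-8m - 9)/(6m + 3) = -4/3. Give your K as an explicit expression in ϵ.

K = (5/6)/ϵ

Suppose ϵ > 0. For m ≥ 1, |(-8m - 9)/(6m + 3) + 4/3| = |-30|/(6(6m + 3)) = 30/(6(6m + 3)).
Since 6m + 3 ≥ 6m for m ≥ 1, this is ≤ 30/(6·6m) = (5/6)/m.
So |(-8m - 9)/(6m + 3) + 4/3| < ϵ whenever m > (5/6)/ϵ.
Take K = (5/6)/ϵ. If m > K then |(-8m - 9)/(6m + 3) + 4/3| ≤ (5/6)/m < ϵ.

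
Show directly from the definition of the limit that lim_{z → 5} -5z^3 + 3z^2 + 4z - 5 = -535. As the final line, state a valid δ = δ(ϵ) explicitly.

δ = min(2, ϵ/505)

Fix ϵ > 0. We want δ > 0 such that 0 < |z − 5| < δ implies |(-5z^3 + 3z^2 + 4z - 5) + 535| < ϵ.
(-5z^3 + 3z^2 + 4z - 5) + 535 = -5z^3 + 3z^2 + 4z + 530 = (z − 5)(-5z^2 - 22z - 106).
So |(-5z^3 + 3z^2 + 4z - 5) + 535| = |z − 5|·|-5z^2 - 22z - 106|.
Require δ ≤ 2. Then |z − 5| < 2 gives |z| < 7, and by the triangle inequality |-5z^2 - 22z - 106| ≤ 5·7^2 + 22·7 + 106 = 505.
Hence |(-5z^3 + 3z^2 + 4z - 5) + 535| ≤ 505|z − 5| < ϵ provided |z − 5| < ϵ/505.
Choosing δ = min(2, ϵ/505) ensures both conditions, hence |(-5z^3 + 3z^2 + 4z - 5) + 535| < ϵ.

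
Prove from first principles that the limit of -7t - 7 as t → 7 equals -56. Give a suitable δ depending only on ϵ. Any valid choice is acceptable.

Let ϵ > 0 be given. We need δ > 0 so that 0 < |t − 7| < δ implies |(-7t - 7) + 56| < ϵ.
|(-7t - 7) + 56| = |-7t + 49| = 7|t − 7|.
So 7|t − 7| < ϵ exactly when |t − 7| < ϵ/7.
Take δ = ϵ/7. If 0 < |t − 7| < δ then |(-7t - 7) + 56| = 7|t − 7| < 7·(ϵ/7) = ϵ.

δ = ϵ/7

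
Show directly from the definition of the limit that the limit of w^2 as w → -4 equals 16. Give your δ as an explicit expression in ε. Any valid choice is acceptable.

δ = min(1, ε/9)

Fix ε > 0. We seek δ > 0 with 0 < |w + 4| < δ ⇒ |w^2 − 16| < ε.
Factor: w^2 − 16 = (w + 4)(w - 4), so |w^2 − 16| = |w + 4|·|w - 4|.
Restrict δ ≤ 1. Then |w + 4| < 1 gives |w| < 5, so by the triangle inequality |w - 4| ≤ 5 + 4 = 9.
Hence |w^2 − 16| ≤ 9|w + 4|, which is < ε once |w + 4| < ε/9.
Take δ = min(1, ε/9). If 0 < |w + 4| < δ then both bounds hold and |w^2 − 16| ≤ 9|w + 4| < 9·(ε/9) = ε.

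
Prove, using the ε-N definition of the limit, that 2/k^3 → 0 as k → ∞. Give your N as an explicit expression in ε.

N = (2/ε)^{1/3}

Let ε > 0. For k ≥ 1, |2/k^3 − 0| = 2/k^3.
2/k^3 < ε ⇔ k^3 > 2/ε ⇔ k > (2/ε)^{1/3}.
Take N = (2/ε)^{1/3}. Then k > N implies 2/k^3 < ε.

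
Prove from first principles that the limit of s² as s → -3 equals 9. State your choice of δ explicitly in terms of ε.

δ = min(2, ε/8)

Suppose ε > 0. We seek δ > 0 with 0 < |s + 3| < δ ⇒ |s² − 9| < ε.
Factor: s² − 9 = (s + 3)(s - 3), so |s² − 9| = |s + 3|·|s - 3|.
Impose δ ≤ 2 so that |s| < 5; then |s - 3| ≤ 8.
Hence |s² − 9| ≤ 8|s + 3|, which is < ε once |s + 3| < ε/8.
Take δ = min(2, ε/8). If 0 < |s + 3| < δ then both bounds hold and |s² − 9| ≤ 8|s + 3| < 8·(ε/8) = ε.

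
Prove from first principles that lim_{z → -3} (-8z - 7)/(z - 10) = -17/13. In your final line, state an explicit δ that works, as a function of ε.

Let ε > 0 be given. We want δ > 0 with 0 < |z + 3| < δ ⇒ |(-8z - 7)/(z - 10) + 17/13| < ε.
Combining over a common denominator, (-8z - 7)/(z - 10) + 17/13 = [(-8z - 7)·(-13) − 17·(z - 10)] / [(-13)·(z - 10)] = 87(z + 3) / ((-13)(z - 10)).
So |(-8z - 7)/(z - 10) + 17/13| = 87|z + 3| / (13·|z − 10|).
Require δ ≤ 13/2, so |z − 10| ≥ |-13| − |z + 3| > 13 − 13/2 = 13/2.
Hence |(-8z - 7)/(z - 10) + 17/13| < 87|z + 3|/(13·(13/2)) = (174/169)|z + 3|, which is < ε once |z + 3| < (169/174)ε.
Take δ = min(13/2, (169/174)ε). Then 0 < |z + 3| < δ forces both bounds, so |(-8z - 7)/(z - 10) + 17/13| < ε.

δ = min(13/2, (169/174)ε)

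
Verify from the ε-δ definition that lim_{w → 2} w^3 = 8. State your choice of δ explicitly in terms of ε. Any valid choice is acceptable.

Let ε > 0 be given. We seek δ > 0 with 0 < |w − 2| < δ ⇒ |w^3 − 8| < ε.
Factor: w^3 − 8 = (w − 2)(w^2 + 2w + 4), so |w^3 − 8| = |w − 2|·|w^2 + 2w + 4|.
Restrict δ ≤ 2. Then |w − 2| < 2 gives |w| < 4, so by the triangle inequality |w^2 + 2w + 4| ≤ 4^2 + 2·4 + 4 = 28.
Hence |w^3 − 8| ≤ 28|w − 2|, which is < ε once |w − 2| < ε/28.
Take δ = min(2, ε/28). If 0 < |w − 2| < δ then both bounds hold and |w^3 − 8| ≤ 28|w − 2| < 28·(ε/28) = ε.

δ = min(2, ε/28)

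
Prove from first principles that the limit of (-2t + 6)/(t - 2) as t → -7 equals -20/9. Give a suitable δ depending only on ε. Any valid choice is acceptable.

Let ε > 0 be given. We want δ > 0 with 0 < |t + 7| < δ ⇒ |(-2t + 6)/(t - 2) + 20/9| < ε.
Combining over a common denominator, (-2t + 6)/(t - 2) + 20/9 = [(-2t + 6)·(-9) − 20·(t - 2)] / [(-9)·(t - 2)] = -2(t + 7) / ((-9)(t - 2)).
So |(-2t + 6)/(t - 2) + 20/9| = 2|t + 7| / (9·|t − 2|).
Require δ ≤ 9/2, so |t − 2| ≥ |-9| − |t + 7| > 9 − 9/2 = 9/2.
Hence |(-2t + 6)/(t - 2) + 20/9| < 2|t + 7|/(9·(9/2)) = (4/81)|t + 7|, which is < ε once |t + 7| < (81/4)ε.
Take δ = min(9/2, (81/4)ε). Then 0 < |t + 7| < δ forces both bounds, so |(-2t + 6)/(t - 2) + 20/9| < ε.

δ = min(9/2, (81/4)ε)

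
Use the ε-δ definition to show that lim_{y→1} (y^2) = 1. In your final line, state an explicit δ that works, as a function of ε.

δ = min(1, ε/3)

Fix ε > 0. We seek δ > 0 with 0 < |y − 1| < δ ⇒ |y^2 − 1| < ε.
Factor: y^2 − 1 = (y − 1)(y + 1), so |y^2 − 1| = |y − 1|·|y + 1|.
Impose δ ≤ 1 so that |y| < 2; then |y + 1| ≤ 3.
Hence |y^2 − 1| ≤ 3|y − 1|, which is < ε once |y − 1| < ε/3.
Take δ = min(1, ε/3). If 0 < |y − 1| < δ then both bounds hold and |y^2 − 1| ≤ 3|y − 1| < 3·(ε/3) = ε.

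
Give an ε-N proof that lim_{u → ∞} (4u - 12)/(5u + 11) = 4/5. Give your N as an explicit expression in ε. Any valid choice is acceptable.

Fix ε > 0. We seek N > 0 such that u > N implies |(4u - 12)/(5u + 11) − (4/5)| < ε.
(4u - 12)/(5u + 11) − (4/5) = (5(4u - 12) − 4(5u + 11)) / (5(5u + 11)) = -104/(5(5u + 11)).
For u > 0 we have 5u + 11 > 5u, so |(4u - 12)/(5u + 11) − (4/5)| = 104/(5(5u + 11)) < 104/(5·5u) = (104/25)/u.
Thus |(4u - 12)/(5u + 11) − (4/5)| < ε whenever u > (104/25)/ε.
Take N = (104/25)/ε. If u > N then |(4u - 12)/(5u + 11) − (4/5)| < (104/25)/u < ε.

N = (104/25)/ε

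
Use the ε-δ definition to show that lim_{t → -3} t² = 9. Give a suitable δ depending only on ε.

Let ε > 0. We seek δ > 0 with 0 < |t + 3| < δ ⇒ |t² − 9| < ε.
Factor: t² − 9 = (t + 3)(t - 3), so |t² − 9| = |t + 3|·|t - 3|.
Restrict δ ≤ 1. Then |t + 3| < 1 gives |t| < 4, so by the triangle inequality |t - 3| ≤ 4 + 3 = 7.
Hence |t² − 9| ≤ 7|t + 3|, which is < ε once |t + 3| < ε/7.
Take δ = min(1, ε/7). If 0 < |t + 3| < δ then both bounds hold and |t² − 9| ≤ 7|t + 3| < 7·(ε/7) = ε.

δ = min(1, ε/7)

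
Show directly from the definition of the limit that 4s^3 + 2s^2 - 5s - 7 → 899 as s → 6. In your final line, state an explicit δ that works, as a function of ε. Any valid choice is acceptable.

δ = min(1, ε/529)

Let ε > 0. We want δ > 0 such that 0 < |s − 6| < δ implies |(4s^3 + 2s^2 - 5s - 7) − 899| < ε.
(4s^3 + 2s^2 - 5s - 7) − 899 = 4s^3 + 2s^2 - 5s - 906 = (s − 6)(4s^2 + 26s + 151).
So |(4s^3 + 2s^2 - 5s - 7) − 899| = |s − 6|·|4s^2 + 26s + 151|.
Assume first that |s − 6| < 1, so |s| < 7. Then |4s^2 + 26s + 151| ≤ 4·7^2 + 26·7 + 151 = 529.
Hence |(4s^3 + 2s^2 - 5s - 7) − 899| ≤ 529|s − 6| < ε provided |s − 6| < ε/529.
Choosing δ = min(1, ε/529) ensures both conditions, hence |(4s^3 + 2s^2 - 5s - 7) − 899| < ε.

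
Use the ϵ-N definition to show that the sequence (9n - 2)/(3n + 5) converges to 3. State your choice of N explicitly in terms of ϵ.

N = (17/3)/ϵ

Fix ϵ > 0. For n ≥ 1, |(9n - 2)/(3n + 5) − 3| = |-51|/(3(3n + 5)) = 51/(3(3n + 5)).
Since 3n + 5 ≥ 3n for n ≥ 1, this is ≤ 51/(3·3n) = (17/3)/n.
So |(9n - 2)/(3n + 5) − 3| < ϵ whenever n > (17/3)/ϵ.
Take N = (17/3)/ϵ. If n > N then |(9n - 2)/(3n + 5) − 3| ≤ (17/3)/n < ϵ.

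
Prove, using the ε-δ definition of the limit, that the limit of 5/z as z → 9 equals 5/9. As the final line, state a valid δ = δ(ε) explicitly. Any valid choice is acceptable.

δ = min(9/2, (81/10)ε)

Let ε > 0 be given. We seek δ > 0 such that 0 < |z − 9| < δ implies |5/z − (5/9)| < ε.
|5/z − (5/9)| = 5·|9 − z|/(9·|z|) = 5|z − 9|/(9|z|).
Require δ ≤ 9/2 so that |z| > 9 − 9/2 = 9/2, hence 9|z| > 81/2.
Then |5/z − (5/9)| < 5|z − 9|/(81/2), which is < ε when |z − 9| < (81/10)ε.
Take δ = min(9/2, (81/10)ε). Then 0 < |z − 9| < δ gives both |z − 9| < 9/2 and |z − 9| < (81/10)ε, so |5/z − (5/9)| < ε.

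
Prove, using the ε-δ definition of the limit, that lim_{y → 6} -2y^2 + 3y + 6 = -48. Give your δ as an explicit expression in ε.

δ = min(2, ε/25)

Let ε > 0 be given. We want δ > 0 such that 0 < |y − 6| < δ implies |(-2y^2 + 3y + 6) + 48| < ε.
(-2y^2 + 3y + 6) + 48 = -2y^2 + 3y + 54 = (y − 6)(-2y - 9).
So |(-2y^2 + 3y + 6) + 48| = |y − 6|·|-2y - 9|.
Require δ ≤ 2. Then |y − 6| < 2 gives |y| < 8, and by the triangle inequality |-2y - 9| ≤ 2·8 + 9 = 25.
Hence |(-2y^2 + 3y + 6) + 48| ≤ 25|y − 6| < ε provided |y − 6| < ε/25.
Choosing δ = min(2, ε/25) ensures both conditions, hence |(-2y^2 + 3y + 6) + 48| < ε.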